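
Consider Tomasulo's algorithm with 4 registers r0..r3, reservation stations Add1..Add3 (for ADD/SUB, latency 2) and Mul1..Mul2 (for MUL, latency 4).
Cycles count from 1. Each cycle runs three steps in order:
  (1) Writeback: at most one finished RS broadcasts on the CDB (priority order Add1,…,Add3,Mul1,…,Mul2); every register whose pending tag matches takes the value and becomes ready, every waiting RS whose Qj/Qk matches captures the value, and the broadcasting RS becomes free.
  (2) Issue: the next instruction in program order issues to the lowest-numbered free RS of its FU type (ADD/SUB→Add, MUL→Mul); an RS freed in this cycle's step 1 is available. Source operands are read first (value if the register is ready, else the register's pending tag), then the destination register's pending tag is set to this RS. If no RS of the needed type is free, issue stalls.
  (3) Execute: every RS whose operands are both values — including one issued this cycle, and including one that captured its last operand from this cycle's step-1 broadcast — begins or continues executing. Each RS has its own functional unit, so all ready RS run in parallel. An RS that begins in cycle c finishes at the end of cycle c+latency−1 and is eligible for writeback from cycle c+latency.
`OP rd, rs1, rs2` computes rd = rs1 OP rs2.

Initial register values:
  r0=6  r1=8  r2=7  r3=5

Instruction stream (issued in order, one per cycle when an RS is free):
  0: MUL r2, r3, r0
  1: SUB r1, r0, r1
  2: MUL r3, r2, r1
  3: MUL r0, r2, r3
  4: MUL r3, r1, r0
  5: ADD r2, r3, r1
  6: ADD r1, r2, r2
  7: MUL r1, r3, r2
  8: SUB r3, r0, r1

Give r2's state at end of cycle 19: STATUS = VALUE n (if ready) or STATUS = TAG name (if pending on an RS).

STATUS = VALUE 3598

c1: issue MUL r2<-Mul1 | r0:6,r1:8,r2:Mul1,r3:5
c2: issue SUB r1<-Add1 | r0:6,r1:Add1,r2:Mul1,r3:5
c3: issue MUL r3<-Mul2 | r0:6,r1:Add1,r2:Mul1,r3:Mul2
c4: CDB Add1=-2; stall | r0:6,r1:-2,r2:Mul1,r3:Mul2
c5: CDB Mul1=30; issue MUL r0<-Mul1 | r0:Mul1,r1:-2,r2:30,r3:Mul2
c6: stall | r0:Mul1,r1:-2,r2:30,r3:Mul2
c7: stall | r0:Mul1,r1:-2,r2:30,r3:Mul2
c8: stall | r0:Mul1,r1:-2,r2:30,r3:Mul2
c9: CDB Mul2=-60; issue MUL r3<-Mul2 | r0:Mul1,r1:-2,r2:30,r3:Mul2
c10: issue ADD r2<-Add1 | r0:Mul1,r1:-2,r2:Add1,r3:Mul2
c11: issue ADD r1<-Add2 | r0:Mul1,r1:Add2,r2:Add1,r3:Mul2
c12: stall | r0:Mul1,r1:Add2,r2:Add1,r3:Mul2
c13: CDB Mul1=-1800; issue MUL r1<-Mul1 | r0:-1800,r1:Mul1,r2:Add1,r3:Mul2
c14: issue SUB r3<-Add3 | r0:-1800,r1:Mul1,r2:Add1,r3:Add3
c15: - | r0:-1800,r1:Mul1,r2:Add1,r3:Add3
c16: - | r0:-1800,r1:Mul1,r2:Add1,r3:Add3
c17: CDB Mul2=3600 | r0:-1800,r1:Mul1,r2:Add1,r3:Add3
c18: - | r0:-1800,r1:Mul1,r2:Add1,r3:Add3
c19: CDB Add1=3598 | r0:-1800,r1:Mul1,r2:3598,r3:Add3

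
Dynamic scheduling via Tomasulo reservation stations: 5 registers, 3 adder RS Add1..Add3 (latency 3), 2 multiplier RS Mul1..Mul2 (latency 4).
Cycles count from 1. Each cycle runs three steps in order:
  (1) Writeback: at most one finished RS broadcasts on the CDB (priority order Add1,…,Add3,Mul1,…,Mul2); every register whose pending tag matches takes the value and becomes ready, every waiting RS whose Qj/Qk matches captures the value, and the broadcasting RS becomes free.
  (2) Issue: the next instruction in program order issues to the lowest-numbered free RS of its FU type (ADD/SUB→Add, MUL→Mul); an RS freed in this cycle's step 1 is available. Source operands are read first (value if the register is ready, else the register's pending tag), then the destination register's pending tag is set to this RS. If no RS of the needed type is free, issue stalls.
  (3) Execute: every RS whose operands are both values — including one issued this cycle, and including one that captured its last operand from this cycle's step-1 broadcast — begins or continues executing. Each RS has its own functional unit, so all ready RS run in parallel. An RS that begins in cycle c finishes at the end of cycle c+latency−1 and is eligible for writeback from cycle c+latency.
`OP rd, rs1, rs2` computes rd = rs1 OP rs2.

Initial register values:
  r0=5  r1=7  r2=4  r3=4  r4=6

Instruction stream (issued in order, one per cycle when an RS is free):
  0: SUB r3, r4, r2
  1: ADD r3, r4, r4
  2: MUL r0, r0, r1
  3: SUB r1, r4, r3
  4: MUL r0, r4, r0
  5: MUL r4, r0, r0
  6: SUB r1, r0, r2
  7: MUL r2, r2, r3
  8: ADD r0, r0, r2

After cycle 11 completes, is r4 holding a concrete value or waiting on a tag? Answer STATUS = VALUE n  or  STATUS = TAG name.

c1: issue SUB r3<-Add1 | r0:5,r1:7,r2:4,r3:Add1,r4:6
c2: issue ADD r3<-Add2 | r0:5,r1:7,r2:4,r3:Add2,r4:6
c3: issue MUL r0<-Mul1 | r0:Mul1,r1:7,r2:4,r3:Add2,r4:6
c4: CDB Add1=2; issue SUB r1<-Add1 | r0:Mul1,r1:Add1,r2:4,r3:Add2,r4:6
c5: CDB Add2=12; issue MUL r0<-Mul2 | r0:Mul2,r1:Add1,r2:4,r3:12,r4:6
c6: stall | r0:Mul2,r1:Add1,r2:4,r3:12,r4:6
c7: CDB Mul1=35; issue MUL r4<-Mul1 | r0:Mul2,r1:Add1,r2:4,r3:12,r4:Mul1
c8: CDB Add1=-6; issue SUB r1<-Add1 | r0:Mul2,r1:Add1,r2:4,r3:12,r4:Mul1
c9: stall | r0:Mul2,r1:Add1,r2:4,r3:12,r4:Mul1
c10: stall | r0:Mul2,r1:Add1,r2:4,r3:12,r4:Mul1
c11: CDB Mul2=210; issue MUL r2<-Mul2 | r0:210,r1:Add1,r2:Mul2,r3:12,r4:Mul1

STATUS = TAG Mul1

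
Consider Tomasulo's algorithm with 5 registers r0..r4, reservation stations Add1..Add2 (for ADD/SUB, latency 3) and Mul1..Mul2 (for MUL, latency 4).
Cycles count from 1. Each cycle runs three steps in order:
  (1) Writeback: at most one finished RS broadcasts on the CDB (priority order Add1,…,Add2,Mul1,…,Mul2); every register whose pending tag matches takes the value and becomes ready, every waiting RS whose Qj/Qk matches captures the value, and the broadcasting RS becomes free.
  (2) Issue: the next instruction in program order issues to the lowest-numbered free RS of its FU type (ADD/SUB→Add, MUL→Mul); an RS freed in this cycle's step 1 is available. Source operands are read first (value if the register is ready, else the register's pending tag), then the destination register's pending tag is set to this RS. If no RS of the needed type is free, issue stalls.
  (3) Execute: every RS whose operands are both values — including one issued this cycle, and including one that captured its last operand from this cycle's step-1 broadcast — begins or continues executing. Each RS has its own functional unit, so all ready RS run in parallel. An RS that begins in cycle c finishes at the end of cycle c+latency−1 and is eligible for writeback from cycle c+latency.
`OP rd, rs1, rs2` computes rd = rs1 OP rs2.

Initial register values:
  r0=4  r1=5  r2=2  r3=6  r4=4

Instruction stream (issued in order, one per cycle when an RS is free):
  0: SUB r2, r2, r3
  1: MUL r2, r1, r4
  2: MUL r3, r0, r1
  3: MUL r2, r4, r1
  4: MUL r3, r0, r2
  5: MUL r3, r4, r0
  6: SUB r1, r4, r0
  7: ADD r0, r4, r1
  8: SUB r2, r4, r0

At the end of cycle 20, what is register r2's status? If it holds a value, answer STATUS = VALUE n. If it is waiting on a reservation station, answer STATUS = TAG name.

cycle 1: issue SUB r2<-Add1 // r0:4,r1:5,r2:Add1,r3:6,r4:4
cycle 2: issue MUL r2<-Mul1 // r0:4,r1:5,r2:Mul1,r3:6,r4:4
cycle 3: issue MUL r3<-Mul2 // r0:4,r1:5,r2:Mul1,r3:Mul2,r4:4
cycle 4: CDB Add1=-4; stall // r0:4,r1:5,r2:Mul1,r3:Mul2,r4:4
cycle 5: stall // r0:4,r1:5,r2:Mul1,r3:Mul2,r4:4
cycle 6: CDB Mul1=20; issue MUL r2<-Mul1 // r0:4,r1:5,r2:Mul1,r3:Mul2,r4:4
cycle 7: CDB Mul2=20; issue MUL r3<-Mul2 // r0:4,r1:5,r2:Mul1,r3:Mul2,r4:4
cycle 8: stall // r0:4,r1:5,r2:Mul1,r3:Mul2,r4:4
cycle 9: stall // r0:4,r1:5,r2:Mul1,r3:Mul2,r4:4
cycle 10: CDB Mul1=20; issue MUL r3<-Mul1 // r0:4,r1:5,r2:20,r3:Mul1,r4:4
cycle 11: issue SUB r1<-Add1 // r0:4,r1:Add1,r2:20,r3:Mul1,r4:4
cycle 12: issue ADD r0<-Add2 // r0:Add2,r1:Add1,r2:20,r3:Mul1,r4:4
cycle 13: stall // r0:Add2,r1:Add1,r2:20,r3:Mul1,r4:4
cycle 14: CDB Add1=0; issue SUB r2<-Add1 // r0:Add2,r1:0,r2:Add1,r3:Mul1,r4:4
cycle 15: CDB Mul1=16 // r0:Add2,r1:0,r2:Add1,r3:16,r4:4
cycle 16: CDB Mul2=80 // r0:Add2,r1:0,r2:Add1,r3:16,r4:4
cycle 17: CDB Add2=4 // r0:4,r1:0,r2:Add1,r3:16,r4:4
cycle 18: - // r0:4,r1:0,r2:Add1,r3:16,r4:4
cycle 19: - // r0:4,r1:0,r2:Add1,r3:16,r4:4
cycle 20: CDB Add1=0 // r0:4,r1:0,r2:0,r3:16,r4:4

STATUS = VALUE 0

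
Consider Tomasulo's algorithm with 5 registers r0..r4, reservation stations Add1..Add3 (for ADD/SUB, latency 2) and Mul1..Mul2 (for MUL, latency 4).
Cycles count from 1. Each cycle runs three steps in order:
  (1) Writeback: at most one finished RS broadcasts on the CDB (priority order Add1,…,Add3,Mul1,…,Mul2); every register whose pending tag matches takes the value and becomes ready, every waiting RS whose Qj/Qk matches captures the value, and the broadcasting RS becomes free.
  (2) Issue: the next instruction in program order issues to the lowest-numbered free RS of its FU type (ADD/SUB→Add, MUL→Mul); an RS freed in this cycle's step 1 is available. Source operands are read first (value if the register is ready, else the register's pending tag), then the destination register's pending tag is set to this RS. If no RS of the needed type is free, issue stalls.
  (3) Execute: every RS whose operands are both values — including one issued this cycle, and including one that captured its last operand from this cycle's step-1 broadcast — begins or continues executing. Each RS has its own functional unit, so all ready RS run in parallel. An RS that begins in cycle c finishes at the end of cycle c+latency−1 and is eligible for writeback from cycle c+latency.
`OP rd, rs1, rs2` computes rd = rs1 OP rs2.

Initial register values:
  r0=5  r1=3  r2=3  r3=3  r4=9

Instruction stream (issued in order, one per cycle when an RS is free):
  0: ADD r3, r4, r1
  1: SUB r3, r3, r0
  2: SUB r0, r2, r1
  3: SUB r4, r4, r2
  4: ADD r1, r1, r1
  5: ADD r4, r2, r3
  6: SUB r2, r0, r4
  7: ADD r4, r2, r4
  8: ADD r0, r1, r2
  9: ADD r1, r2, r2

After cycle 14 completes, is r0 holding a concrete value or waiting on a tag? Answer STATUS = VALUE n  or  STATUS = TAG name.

  c1: issue ADD r3<-Add1  regs: r0:5,r1:3,r2:3,r3:Add1,r4:9
  c2: issue SUB r3<-Add2  regs: r0:5,r1:3,r2:3,r3:Add2,r4:9
  c3: CDB Add1=12; issue SUB r0<-Add1  regs: r0:Add1,r1:3,r2:3,r3:Add2,r4:9
  c4: issue SUB r4<-Add3  regs: r0:Add1,r1:3,r2:3,r3:Add2,r4:Add3
  c5: CDB Add1=0; issue ADD r1<-Add1  regs: r0:0,r1:Add1,r2:3,r3:Add2,r4:Add3
  c6: CDB Add2=7; issue ADD r4<-Add2  regs: r0:0,r1:Add1,r2:3,r3:7,r4:Add2
  c7: CDB Add1=6; issue SUB r2<-Add1  regs: r0:0,r1:6,r2:Add1,r3:7,r4:Add2
  c8: CDB Add2=10; issue ADD r4<-Add2  regs: r0:0,r1:6,r2:Add1,r3:7,r4:Add2
  c9: CDB Add3=6; issue ADD r0<-Add3  regs: r0:Add3,r1:6,r2:Add1,r3:7,r4:Add2
  c10: CDB Add1=-10; issue ADD r1<-Add1  regs: r0:Add3,r1:Add1,r2:-10,r3:7,r4:Add2
  c11: -  regs: r0:Add3,r1:Add1,r2:-10,r3:7,r4:Add2
  c12: CDB Add1=-20  regs: r0:Add3,r1:-20,r2:-10,r3:7,r4:Add2
  c13: CDB Add2=0  regs: r0:Add3,r1:-20,r2:-10,r3:7,r4:0
  c14: CDB Add3=-4  regs: r0:-4,r1:-20,r2:-10,r3:7,r4:0

STATUS = VALUE -4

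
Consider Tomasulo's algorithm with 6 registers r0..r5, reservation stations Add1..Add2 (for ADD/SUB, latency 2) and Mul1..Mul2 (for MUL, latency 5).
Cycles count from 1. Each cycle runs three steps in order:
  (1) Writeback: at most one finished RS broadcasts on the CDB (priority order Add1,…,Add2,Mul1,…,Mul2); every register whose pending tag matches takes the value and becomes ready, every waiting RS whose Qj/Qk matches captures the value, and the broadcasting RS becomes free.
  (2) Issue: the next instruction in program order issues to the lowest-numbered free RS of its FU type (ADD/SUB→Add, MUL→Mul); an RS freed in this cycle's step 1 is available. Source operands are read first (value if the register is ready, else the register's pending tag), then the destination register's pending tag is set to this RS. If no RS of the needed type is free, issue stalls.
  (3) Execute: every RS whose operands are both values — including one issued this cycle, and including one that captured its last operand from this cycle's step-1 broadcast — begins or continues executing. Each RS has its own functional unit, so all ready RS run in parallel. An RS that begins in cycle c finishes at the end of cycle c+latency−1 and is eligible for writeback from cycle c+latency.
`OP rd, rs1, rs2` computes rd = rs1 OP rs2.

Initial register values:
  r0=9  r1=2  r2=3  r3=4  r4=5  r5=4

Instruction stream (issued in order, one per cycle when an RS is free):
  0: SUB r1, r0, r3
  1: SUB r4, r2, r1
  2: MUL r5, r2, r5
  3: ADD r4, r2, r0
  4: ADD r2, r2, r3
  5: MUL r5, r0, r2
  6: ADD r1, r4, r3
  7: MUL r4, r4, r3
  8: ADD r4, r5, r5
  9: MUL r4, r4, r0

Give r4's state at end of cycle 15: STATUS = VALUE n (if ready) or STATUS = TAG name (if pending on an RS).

c1: issue SUB r1<-Add1 | r0:9,r1:Add1,r2:3,r3:4,r4:5,r5:4
c2: issue SUB r4<-Add2 | r0:9,r1:Add1,r2:3,r3:4,r4:Add2,r5:4
c3: CDB Add1=5; issue MUL r5<-Mul1 | r0:9,r1:5,r2:3,r3:4,r4:Add2,r5:Mul1
c4: issue ADD r4<-Add1 | r0:9,r1:5,r2:3,r3:4,r4:Add1,r5:Mul1
c5: CDB Add2=-2; issue ADD r2<-Add2 | r0:9,r1:5,r2:Add2,r3:4,r4:Add1,r5:Mul1
c6: CDB Add1=12; issue MUL r5<-Mul2 | r0:9,r1:5,r2:Add2,r3:4,r4:12,r5:Mul2
c7: CDB Add2=7; issue ADD r1<-Add1 | r0:9,r1:Add1,r2:7,r3:4,r4:12,r5:Mul2
c8: CDB Mul1=12; issue MUL r4<-Mul1 | r0:9,r1:Add1,r2:7,r3:4,r4:Mul1,r5:Mul2
c9: CDB Add1=16; issue ADD r4<-Add1 | r0:9,r1:16,r2:7,r3:4,r4:Add1,r5:Mul2
c10: stall | r0:9,r1:16,r2:7,r3:4,r4:Add1,r5:Mul2
c11: stall | r0:9,r1:16,r2:7,r3:4,r4:Add1,r5:Mul2
c12: CDB Mul2=63; issue MUL r4<-Mul2 | r0:9,r1:16,r2:7,r3:4,r4:Mul2,r5:63
c13: CDB Mul1=48 | r0:9,r1:16,r2:7,r3:4,r4:Mul2,r5:63
c14: CDB Add1=126 | r0:9,r1:16,r2:7,r3:4,r4:Mul2,r5:63
c15: - | r0:9,r1:16,r2:7,r3:4,r4:Mul2,r5:63

STATUS = TAG Mul2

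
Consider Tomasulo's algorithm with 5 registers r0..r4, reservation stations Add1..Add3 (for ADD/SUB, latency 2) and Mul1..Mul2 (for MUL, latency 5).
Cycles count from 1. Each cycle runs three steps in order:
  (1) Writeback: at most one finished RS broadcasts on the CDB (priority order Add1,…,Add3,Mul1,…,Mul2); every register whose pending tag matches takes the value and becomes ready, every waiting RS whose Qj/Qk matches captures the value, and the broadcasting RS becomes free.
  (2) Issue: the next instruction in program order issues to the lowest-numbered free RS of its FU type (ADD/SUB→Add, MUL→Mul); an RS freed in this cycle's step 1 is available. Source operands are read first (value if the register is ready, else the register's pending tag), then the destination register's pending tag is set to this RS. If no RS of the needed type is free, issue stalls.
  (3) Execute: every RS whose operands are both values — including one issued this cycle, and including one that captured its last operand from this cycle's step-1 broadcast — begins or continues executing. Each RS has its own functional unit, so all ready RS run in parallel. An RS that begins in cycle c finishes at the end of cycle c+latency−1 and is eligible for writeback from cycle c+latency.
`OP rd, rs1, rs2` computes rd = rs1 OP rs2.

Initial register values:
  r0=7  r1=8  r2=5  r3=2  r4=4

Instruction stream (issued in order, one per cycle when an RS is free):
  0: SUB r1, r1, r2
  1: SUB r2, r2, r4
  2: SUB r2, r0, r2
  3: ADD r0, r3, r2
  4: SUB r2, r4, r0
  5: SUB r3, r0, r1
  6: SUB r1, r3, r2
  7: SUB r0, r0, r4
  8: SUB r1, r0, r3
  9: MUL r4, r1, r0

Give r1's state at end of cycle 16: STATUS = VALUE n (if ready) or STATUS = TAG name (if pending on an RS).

c1: issue SUB r1<-Add1 | r0:7,r1:Add1,r2:5,r3:2,r4:4
c2: issue SUB r2<-Add2 | r0:7,r1:Add1,r2:Add2,r3:2,r4:4
c3: CDB Add1=3; issue SUB r2<-Add1 | r0:7,r1:3,r2:Add1,r3:2,r4:4
c4: CDB Add2=1; issue ADD r0<-Add2 | r0:Add2,r1:3,r2:Add1,r3:2,r4:4
c5: issue SUB r2<-Add3 | r0:Add2,r1:3,r2:Add3,r3:2,r4:4
c6: CDB Add1=6; issue SUB r3<-Add1 | r0:Add2,r1:3,r2:Add3,r3:Add1,r4:4
c7: stall | r0:Add2,r1:3,r2:Add3,r3:Add1,r4:4
c8: CDB Add2=8; issue SUB r1<-Add2 | r0:8,r1:Add2,r2:Add3,r3:Add1,r4:4
c9: stall | r0:8,r1:Add2,r2:Add3,r3:Add1,r4:4
c10: CDB Add1=5; issue SUB r0<-Add1 | r0:Add1,r1:Add2,r2:Add3,r3:5,r4:4
c11: CDB Add3=-4; issue SUB r1<-Add3 | r0:Add1,r1:Add3,r2:-4,r3:5,r4:4
c12: CDB Add1=4; issue MUL r4<-Mul1 | r0:4,r1:Add3,r2:-4,r3:5,r4:Mul1
c13: CDB Add2=9 | r0:4,r1:Add3,r2:-4,r3:5,r4:Mul1
c14: CDB Add3=-1 | r0:4,r1:-1,r2:-4,r3:5,r4:Mul1
c15: - | r0:4,r1:-1,r2:-4,r3:5,r4:Mul1
c16: - | r0:4,r1:-1,r2:-4,r3:5,r4:Mul1

STATUS = VALUE -1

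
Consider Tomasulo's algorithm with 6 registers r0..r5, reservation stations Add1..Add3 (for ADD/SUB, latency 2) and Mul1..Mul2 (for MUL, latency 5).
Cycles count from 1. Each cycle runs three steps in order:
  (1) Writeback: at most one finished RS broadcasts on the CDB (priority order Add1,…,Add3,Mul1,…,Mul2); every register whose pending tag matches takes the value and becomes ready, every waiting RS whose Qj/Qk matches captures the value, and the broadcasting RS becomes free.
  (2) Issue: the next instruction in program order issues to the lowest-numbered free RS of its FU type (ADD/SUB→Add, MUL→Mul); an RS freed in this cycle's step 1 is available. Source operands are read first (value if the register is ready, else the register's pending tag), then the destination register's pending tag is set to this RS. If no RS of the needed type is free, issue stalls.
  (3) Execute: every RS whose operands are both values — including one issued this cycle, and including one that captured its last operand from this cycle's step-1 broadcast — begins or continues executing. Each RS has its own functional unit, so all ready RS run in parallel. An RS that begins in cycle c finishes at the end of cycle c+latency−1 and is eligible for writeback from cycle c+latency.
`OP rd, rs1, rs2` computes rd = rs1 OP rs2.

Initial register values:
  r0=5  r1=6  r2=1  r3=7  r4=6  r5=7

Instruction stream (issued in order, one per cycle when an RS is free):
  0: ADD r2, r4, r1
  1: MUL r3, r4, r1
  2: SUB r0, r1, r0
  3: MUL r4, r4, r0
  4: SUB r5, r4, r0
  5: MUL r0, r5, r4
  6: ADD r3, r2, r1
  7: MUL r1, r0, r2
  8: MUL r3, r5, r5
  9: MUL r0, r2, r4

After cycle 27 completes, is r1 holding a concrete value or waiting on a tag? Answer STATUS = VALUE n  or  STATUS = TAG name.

cycle 1: issue ADD r2<-Add1 // r0:5,r1:6,r2:Add1,r3:7,r4:6,r5:7
cycle 2: issue MUL r3<-Mul1 // r0:5,r1:6,r2:Add1,r3:Mul1,r4:6,r5:7
cycle 3: CDB Add1=12; issue SUB r0<-Add1 // r0:Add1,r1:6,r2:12,r3:Mul1,r4:6,r5:7
cycle 4: issue MUL r4<-Mul2 // r0:Add1,r1:6,r2:12,r3:Mul1,r4:Mul2,r5:7
cycle 5: CDB Add1=1; issue SUB r5<-Add1 // r0:1,r1:6,r2:12,r3:Mul1,r4:Mul2,r5:Add1
cycle 6: stall // r0:1,r1:6,r2:12,r3:Mul1,r4:Mul2,r5:Add1
cycle 7: CDB Mul1=36; issue MUL r0<-Mul1 // r0:Mul1,r1:6,r2:12,r3:36,r4:Mul2,r5:Add1
cycle 8: issue ADD r3<-Add2 // r0:Mul1,r1:6,r2:12,r3:Add2,r4:Mul2,r5:Add1
cycle 9: stall // r0:Mul1,r1:6,r2:12,r3:Add2,r4:Mul2,r5:Add1
cycle 10: CDB Add2=18; stall // r0:Mul1,r1:6,r2:12,r3:18,r4:Mul2,r5:Add1
cycle 11: CDB Mul2=6; issue MUL r1<-Mul2 // r0:Mul1,r1:Mul2,r2:12,r3:18,r4:6,r5:Add1
cycle 12: stall // r0:Mul1,r1:Mul2,r2:12,r3:18,r4:6,r5:Add1
cycle 13: CDB Add1=5; stall // r0:Mul1,r1:Mul2,r2:12,r3:18,r4:6,r5:5
cycle 14: stall // r0:Mul1,r1:Mul2,r2:12,r3:18,r4:6,r5:5
cycle 15: stall // r0:Mul1,r1:Mul2,r2:12,r3:18,r4:6,r5:5
cycle 16: stall // r0:Mul1,r1:Mul2,r2:12,r3:18,r4:6,r5:5
cycle 17: stall // r0:Mul1,r1:Mul2,r2:12,r3:18,r4:6,r5:5
cycle 18: CDB Mul1=30; issue MUL r3<-Mul1 // r0:30,r1:Mul2,r2:12,r3:Mul1,r4:6,r5:5
cycle 19: stall // r0:30,r1:Mul2,r2:12,r3:Mul1,r4:6,r5:5
cycle 20: stall // r0:30,r1:Mul2,r2:12,r3:Mul1,r4:6,r5:5
cycle 21: stall // r0:30,r1:Mul2,r2:12,r3:Mul1,r4:6,r5:5
cycle 22: stall // r0:30,r1:Mul2,r2:12,r3:Mul1,r4:6,r5:5
cycle 23: CDB Mul1=25; issue MUL r0<-Mul1 // r0:Mul1,r1:Mul2,r2:12,r3:25,r4:6,r5:5
cycle 24: CDB Mul2=360 // r0:Mul1,r1:360,r2:12,r3:25,r4:6,r5:5
cycle 25: - // r0:Mul1,r1:360,r2:12,r3:25,r4:6,r5:5
cycle 26: - // r0:Mul1,r1:360,r2:12,r3:25,r4:6,r5:5
cycle 27: - // r0:Mul1,r1:360,r2:12,r3:25,r4:6,r5:5

STATUS = VALUE 360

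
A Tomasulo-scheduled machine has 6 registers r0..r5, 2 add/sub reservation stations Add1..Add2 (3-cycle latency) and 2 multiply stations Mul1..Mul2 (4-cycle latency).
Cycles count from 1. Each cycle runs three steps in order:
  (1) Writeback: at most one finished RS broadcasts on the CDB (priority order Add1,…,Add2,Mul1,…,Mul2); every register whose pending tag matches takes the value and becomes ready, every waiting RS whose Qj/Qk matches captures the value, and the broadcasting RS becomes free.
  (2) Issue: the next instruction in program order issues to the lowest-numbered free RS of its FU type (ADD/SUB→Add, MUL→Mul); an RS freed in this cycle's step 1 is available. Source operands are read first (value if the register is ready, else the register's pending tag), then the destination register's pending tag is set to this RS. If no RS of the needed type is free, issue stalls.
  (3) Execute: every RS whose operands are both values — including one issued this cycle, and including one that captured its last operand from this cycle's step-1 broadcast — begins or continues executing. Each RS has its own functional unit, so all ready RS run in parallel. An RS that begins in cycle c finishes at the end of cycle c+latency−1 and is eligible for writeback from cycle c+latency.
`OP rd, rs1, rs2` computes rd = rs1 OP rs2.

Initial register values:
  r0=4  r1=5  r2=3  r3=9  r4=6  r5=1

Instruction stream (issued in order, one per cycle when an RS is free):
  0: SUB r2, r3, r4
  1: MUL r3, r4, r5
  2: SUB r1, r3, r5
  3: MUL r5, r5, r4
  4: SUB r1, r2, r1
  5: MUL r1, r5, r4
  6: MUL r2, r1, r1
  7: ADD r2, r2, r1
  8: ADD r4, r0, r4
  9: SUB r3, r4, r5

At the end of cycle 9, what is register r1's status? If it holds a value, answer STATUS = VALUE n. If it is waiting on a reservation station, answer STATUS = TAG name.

STATUS = TAG Mul1

cycle 1: issue SUB r2<-Add1 // r0:4,r1:5,r2:Add1,r3:9,r4:6,r5:1
cycle 2: issue MUL r3<-Mul1 // r0:4,r1:5,r2:Add1,r3:Mul1,r4:6,r5:1
cycle 3: issue SUB r1<-Add2 // r0:4,r1:Add2,r2:Add1,r3:Mul1,r4:6,r5:1
cycle 4: CDB Add1=3; issue MUL r5<-Mul2 // r0:4,r1:Add2,r2:3,r3:Mul1,r4:6,r5:Mul2
cycle 5: issue SUB r1<-Add1 // r0:4,r1:Add1,r2:3,r3:Mul1,r4:6,r5:Mul2
cycle 6: CDB Mul1=6; issue MUL r1<-Mul1 // r0:4,r1:Mul1,r2:3,r3:6,r4:6,r5:Mul2
cycle 7: stall // r0:4,r1:Mul1,r2:3,r3:6,r4:6,r5:Mul2
cycle 8: CDB Mul2=6; issue MUL r2<-Mul2 // r0:4,r1:Mul1,r2:Mul2,r3:6,r4:6,r5:6
cycle 9: CDB Add2=5; issue ADD r2<-Add2 // r0:4,r1:Mul1,r2:Add2,r3:6,r4:6,r5:6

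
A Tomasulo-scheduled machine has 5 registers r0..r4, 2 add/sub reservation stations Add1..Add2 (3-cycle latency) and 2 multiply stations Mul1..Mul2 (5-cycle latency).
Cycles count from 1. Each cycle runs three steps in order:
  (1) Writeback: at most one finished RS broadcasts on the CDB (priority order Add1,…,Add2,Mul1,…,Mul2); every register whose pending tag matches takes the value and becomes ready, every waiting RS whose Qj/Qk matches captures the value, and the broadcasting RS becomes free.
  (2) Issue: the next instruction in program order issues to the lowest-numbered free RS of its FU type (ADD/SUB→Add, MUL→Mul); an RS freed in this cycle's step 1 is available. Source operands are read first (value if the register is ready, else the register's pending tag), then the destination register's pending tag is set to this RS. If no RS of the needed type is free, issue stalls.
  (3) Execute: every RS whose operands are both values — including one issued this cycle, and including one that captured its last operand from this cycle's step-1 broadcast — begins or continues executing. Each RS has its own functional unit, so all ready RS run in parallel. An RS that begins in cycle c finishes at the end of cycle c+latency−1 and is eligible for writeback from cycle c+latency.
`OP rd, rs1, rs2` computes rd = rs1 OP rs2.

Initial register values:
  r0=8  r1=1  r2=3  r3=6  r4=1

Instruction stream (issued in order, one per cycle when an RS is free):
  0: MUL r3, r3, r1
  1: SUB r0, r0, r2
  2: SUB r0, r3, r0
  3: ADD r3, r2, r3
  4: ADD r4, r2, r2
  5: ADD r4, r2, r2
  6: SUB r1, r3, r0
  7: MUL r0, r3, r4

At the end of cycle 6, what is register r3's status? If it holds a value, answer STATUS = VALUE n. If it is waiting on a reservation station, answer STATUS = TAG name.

  c1: issue MUL r3<-Mul1  regs: r0:8,r1:1,r2:3,r3:Mul1,r4:1
  c2: issue SUB r0<-Add1  regs: r0:Add1,r1:1,r2:3,r3:Mul1,r4:1
  c3: issue SUB r0<-Add2  regs: r0:Add2,r1:1,r2:3,r3:Mul1,r4:1
  c4: stall  regs: r0:Add2,r1:1,r2:3,r3:Mul1,r4:1
  c5: CDB Add1=5; issue ADD r3<-Add1  regs: r0:Add2,r1:1,r2:3,r3:Add1,r4:1
  c6: CDB Mul1=6; stall  regs: r0:Add2,r1:1,r2:3,r3:Add1,r4:1

STATUS = TAG Add1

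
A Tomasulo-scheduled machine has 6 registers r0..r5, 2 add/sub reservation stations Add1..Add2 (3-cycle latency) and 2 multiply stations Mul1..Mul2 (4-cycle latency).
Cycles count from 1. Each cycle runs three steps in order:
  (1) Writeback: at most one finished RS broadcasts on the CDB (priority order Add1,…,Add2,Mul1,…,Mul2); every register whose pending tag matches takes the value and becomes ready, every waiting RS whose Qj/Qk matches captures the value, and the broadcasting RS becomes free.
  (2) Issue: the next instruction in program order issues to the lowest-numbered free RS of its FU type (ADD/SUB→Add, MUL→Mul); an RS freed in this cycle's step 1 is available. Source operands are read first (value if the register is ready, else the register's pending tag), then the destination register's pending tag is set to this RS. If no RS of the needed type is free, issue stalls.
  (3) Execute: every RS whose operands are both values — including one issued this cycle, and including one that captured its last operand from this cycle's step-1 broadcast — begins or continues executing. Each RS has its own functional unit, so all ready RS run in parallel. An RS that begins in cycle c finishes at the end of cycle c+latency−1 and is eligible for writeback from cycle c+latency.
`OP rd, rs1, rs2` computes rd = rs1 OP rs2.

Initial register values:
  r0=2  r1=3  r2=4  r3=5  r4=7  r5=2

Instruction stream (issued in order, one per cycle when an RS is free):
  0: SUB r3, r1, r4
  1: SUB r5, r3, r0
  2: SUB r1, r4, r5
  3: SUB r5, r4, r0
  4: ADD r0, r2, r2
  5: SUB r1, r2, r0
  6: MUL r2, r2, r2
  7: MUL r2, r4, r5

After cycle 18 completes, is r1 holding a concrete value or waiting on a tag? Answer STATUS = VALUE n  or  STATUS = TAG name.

STATUS = VALUE -4

c1: issue SUB r3<-Add1 | r0:2,r1:3,r2:4,r3:Add1,r4:7,r5:2
c2: issue SUB r5<-Add2 | r0:2,r1:3,r2:4,r3:Add1,r4:7,r5:Add2
c3: stall | r0:2,r1:3,r2:4,r3:Add1,r4:7,r5:Add2
c4: CDB Add1=-4; issue SUB r1<-Add1 | r0:2,r1:Add1,r2:4,r3:-4,r4:7,r5:Add2
c5: stall | r0:2,r1:Add1,r2:4,r3:-4,r4:7,r5:Add2
c6: stall | r0:2,r1:Add1,r2:4,r3:-4,r4:7,r5:Add2
c7: CDB Add2=-6; issue SUB r5<-Add2 | r0:2,r1:Add1,r2:4,r3:-4,r4:7,r5:Add2
c8: stall | r0:2,r1:Add1,r2:4,r3:-4,r4:7,r5:Add2
c9: stall | r0:2,r1:Add1,r2:4,r3:-4,r4:7,r5:Add2
c10: CDB Add1=13; issue ADD r0<-Add1 | r0:Add1,r1:13,r2:4,r3:-4,r4:7,r5:Add2
c11: CDB Add2=5; issue SUB r1<-Add2 | r0:Add1,r1:Add2,r2:4,r3:-4,r4:7,r5:5
c12: issue MUL r2<-Mul1 | r0:Add1,r1:Add2,r2:Mul1,r3:-4,r4:7,r5:5
c13: CDB Add1=8; issue MUL r2<-Mul2 | r0:8,r1:Add2,r2:Mul2,r3:-4,r4:7,r5:5
c14: - | r0:8,r1:Add2,r2:Mul2,r3:-4,r4:7,r5:5
c15: - | r0:8,r1:Add2,r2:Mul2,r3:-4,r4:7,r5:5
c16: CDB Add2=-4 | r0:8,r1:-4,r2:Mul2,r3:-4,r4:7,r5:5
c17: CDB Mul1=16 | r0:8,r1:-4,r2:Mul2,r3:-4,r4:7,r5:5
c18: CDB Mul2=35 | r0:8,r1:-4,r2:35,r3:-4,r4:7,r5:5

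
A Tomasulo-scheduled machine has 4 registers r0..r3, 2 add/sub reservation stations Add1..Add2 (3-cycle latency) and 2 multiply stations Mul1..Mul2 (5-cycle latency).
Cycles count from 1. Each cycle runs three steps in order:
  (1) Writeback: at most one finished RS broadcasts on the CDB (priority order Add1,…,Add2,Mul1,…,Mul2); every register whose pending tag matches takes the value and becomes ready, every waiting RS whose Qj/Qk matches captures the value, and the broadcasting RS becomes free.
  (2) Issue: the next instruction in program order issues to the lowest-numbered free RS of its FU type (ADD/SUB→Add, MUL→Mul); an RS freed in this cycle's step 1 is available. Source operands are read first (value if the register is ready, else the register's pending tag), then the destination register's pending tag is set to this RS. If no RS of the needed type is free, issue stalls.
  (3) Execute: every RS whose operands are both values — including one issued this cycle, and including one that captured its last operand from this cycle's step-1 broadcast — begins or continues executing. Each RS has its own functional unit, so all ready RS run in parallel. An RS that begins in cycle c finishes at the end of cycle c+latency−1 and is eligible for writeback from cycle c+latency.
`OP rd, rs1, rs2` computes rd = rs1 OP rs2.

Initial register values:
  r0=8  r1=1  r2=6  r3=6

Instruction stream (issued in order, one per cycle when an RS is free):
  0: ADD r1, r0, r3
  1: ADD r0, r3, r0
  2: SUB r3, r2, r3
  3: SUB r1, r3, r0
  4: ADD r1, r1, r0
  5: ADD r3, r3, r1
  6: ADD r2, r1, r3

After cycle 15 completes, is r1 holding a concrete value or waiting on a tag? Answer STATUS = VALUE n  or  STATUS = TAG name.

cycle 1: issue ADD r1<-Add1 // r0:8,r1:Add1,r2:6,r3:6
cycle 2: issue ADD r0<-Add2 // r0:Add2,r1:Add1,r2:6,r3:6
cycle 3: stall // r0:Add2,r1:Add1,r2:6,r3:6
cycle 4: CDB Add1=14; issue SUB r3<-Add1 // r0:Add2,r1:14,r2:6,r3:Add1
cycle 5: CDB Add2=14; issue SUB r1<-Add2 // r0:14,r1:Add2,r2:6,r3:Add1
cycle 6: stall // r0:14,r1:Add2,r2:6,r3:Add1
cycle 7: CDB Add1=0; issue ADD r1<-Add1 // r0:14,r1:Add1,r2:6,r3:0
cycle 8: stall // r0:14,r1:Add1,r2:6,r3:0
cycle 9: stall // r0:14,r1:Add1,r2:6,r3:0
cycle 10: CDB Add2=-14; issue ADD r3<-Add2 // r0:14,r1:Add1,r2:6,r3:Add2
cycle 11: stall // r0:14,r1:Add1,r2:6,r3:Add2
cycle 12: stall // r0:14,r1:Add1,r2:6,r3:Add2
cycle 13: CDB Add1=0; issue ADD r2<-Add1 // r0:14,r1:0,r2:Add1,r3:Add2
cycle 14: - // r0:14,r1:0,r2:Add1,r3:Add2
cycle 15: - // r0:14,r1:0,r2:Add1,r3:Add2

STATUS = VALUE 0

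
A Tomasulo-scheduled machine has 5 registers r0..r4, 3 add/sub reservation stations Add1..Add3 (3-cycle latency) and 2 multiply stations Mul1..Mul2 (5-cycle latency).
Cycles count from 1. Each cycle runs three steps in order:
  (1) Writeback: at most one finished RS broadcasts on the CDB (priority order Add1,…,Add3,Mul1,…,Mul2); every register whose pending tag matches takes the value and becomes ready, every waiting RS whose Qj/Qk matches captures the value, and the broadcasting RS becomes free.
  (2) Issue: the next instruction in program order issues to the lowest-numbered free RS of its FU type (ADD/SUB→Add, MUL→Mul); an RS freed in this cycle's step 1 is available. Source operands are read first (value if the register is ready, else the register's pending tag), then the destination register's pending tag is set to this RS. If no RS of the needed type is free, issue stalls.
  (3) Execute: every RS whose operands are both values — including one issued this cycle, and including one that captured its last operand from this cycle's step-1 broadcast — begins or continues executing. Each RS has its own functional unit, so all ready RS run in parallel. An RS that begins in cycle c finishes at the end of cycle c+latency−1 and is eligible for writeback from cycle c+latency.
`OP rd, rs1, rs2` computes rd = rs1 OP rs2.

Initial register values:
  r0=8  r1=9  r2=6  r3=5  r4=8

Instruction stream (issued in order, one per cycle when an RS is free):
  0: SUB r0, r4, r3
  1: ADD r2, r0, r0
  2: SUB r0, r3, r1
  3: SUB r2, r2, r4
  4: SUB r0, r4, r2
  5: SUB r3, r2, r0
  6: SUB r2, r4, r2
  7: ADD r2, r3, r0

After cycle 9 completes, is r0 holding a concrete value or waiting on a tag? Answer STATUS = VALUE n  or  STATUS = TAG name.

cycle 1: issue SUB r0<-Add1 // r0:Add1,r1:9,r2:6,r3:5,r4:8
cycle 2: issue ADD r2<-Add2 // r0:Add1,r1:9,r2:Add2,r3:5,r4:8
cycle 3: issue SUB r0<-Add3 // r0:Add3,r1:9,r2:Add2,r3:5,r4:8
cycle 4: CDB Add1=3; issue SUB r2<-Add1 // r0:Add3,r1:9,r2:Add1,r3:5,r4:8
cycle 5: stall // r0:Add3,r1:9,r2:Add1,r3:5,r4:8
cycle 6: CDB Add3=-4; issue SUB r0<-Add3 // r0:Add3,r1:9,r2:Add1,r3:5,r4:8
cycle 7: CDB Add2=6; issue SUB r3<-Add2 // r0:Add3,r1:9,r2:Add1,r3:Add2,r4:8
cycle 8: stall // r0:Add3,r1:9,r2:Add1,r3:Add2,r4:8
cycle 9: stall // r0:Add3,r1:9,r2:Add1,r3:Add2,r4:8

STATUS = TAG Add3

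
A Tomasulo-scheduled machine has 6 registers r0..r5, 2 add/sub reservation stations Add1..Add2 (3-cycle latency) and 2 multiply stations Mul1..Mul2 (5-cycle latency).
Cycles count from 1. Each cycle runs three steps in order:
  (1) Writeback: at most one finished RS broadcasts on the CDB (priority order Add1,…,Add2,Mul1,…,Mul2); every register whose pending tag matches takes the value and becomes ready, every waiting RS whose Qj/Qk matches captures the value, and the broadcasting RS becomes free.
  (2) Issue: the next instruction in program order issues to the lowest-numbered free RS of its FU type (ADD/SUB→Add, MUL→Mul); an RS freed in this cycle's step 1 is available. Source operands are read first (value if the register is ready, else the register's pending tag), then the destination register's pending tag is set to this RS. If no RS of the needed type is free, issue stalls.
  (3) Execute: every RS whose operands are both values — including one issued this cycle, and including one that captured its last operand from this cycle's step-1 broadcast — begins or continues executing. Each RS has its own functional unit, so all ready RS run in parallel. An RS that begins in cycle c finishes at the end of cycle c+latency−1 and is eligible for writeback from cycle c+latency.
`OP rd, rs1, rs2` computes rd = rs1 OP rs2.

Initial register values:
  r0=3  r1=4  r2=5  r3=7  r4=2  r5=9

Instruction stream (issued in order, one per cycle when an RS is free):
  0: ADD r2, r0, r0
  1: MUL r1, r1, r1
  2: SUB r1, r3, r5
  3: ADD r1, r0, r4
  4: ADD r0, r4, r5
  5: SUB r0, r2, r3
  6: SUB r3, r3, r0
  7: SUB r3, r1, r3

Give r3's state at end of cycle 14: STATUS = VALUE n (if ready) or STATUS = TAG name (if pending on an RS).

STATUS = TAG Add1

  c1: issue ADD r2<-Add1  regs: r0:3,r1:4,r2:Add1,r3:7,r4:2,r5:9
  c2: issue MUL r1<-Mul1  regs: r0:3,r1:Mul1,r2:Add1,r3:7,r4:2,r5:9
  c3: issue SUB r1<-Add2  regs: r0:3,r1:Add2,r2:Add1,r3:7,r4:2,r5:9
  c4: CDB Add1=6; issue ADD r1<-Add1  regs: r0:3,r1:Add1,r2:6,r3:7,r4:2,r5:9
  c5: stall  regs: r0:3,r1:Add1,r2:6,r3:7,r4:2,r5:9
  c6: CDB Add2=-2; issue ADD r0<-Add2  regs: r0:Add2,r1:Add1,r2:6,r3:7,r4:2,r5:9
  c7: CDB Add1=5; issue SUB r0<-Add1  regs: r0:Add1,r1:5,r2:6,r3:7,r4:2,r5:9
  c8: CDB Mul1=16; stall  regs: r0:Add1,r1:5,r2:6,r3:7,r4:2,r5:9
  c9: CDB Add2=11; issue SUB r3<-Add2  regs: r0:Add1,r1:5,r2:6,r3:Add2,r4:2,r5:9
  c10: CDB Add1=-1; issue SUB r3<-Add1  regs: r0:-1,r1:5,r2:6,r3:Add1,r4:2,r5:9
  c11: -  regs: r0:-1,r1:5,r2:6,r3:Add1,r4:2,r5:9
  c12: -  regs: r0:-1,r1:5,r2:6,r3:Add1,r4:2,r5:9
  c13: CDB Add2=8  regs: r0:-1,r1:5,r2:6,r3:Add1,r4:2,r5:9
  c14: -  regs: r0:-1,r1:5,r2:6,r3:Add1,r4:2,r5:9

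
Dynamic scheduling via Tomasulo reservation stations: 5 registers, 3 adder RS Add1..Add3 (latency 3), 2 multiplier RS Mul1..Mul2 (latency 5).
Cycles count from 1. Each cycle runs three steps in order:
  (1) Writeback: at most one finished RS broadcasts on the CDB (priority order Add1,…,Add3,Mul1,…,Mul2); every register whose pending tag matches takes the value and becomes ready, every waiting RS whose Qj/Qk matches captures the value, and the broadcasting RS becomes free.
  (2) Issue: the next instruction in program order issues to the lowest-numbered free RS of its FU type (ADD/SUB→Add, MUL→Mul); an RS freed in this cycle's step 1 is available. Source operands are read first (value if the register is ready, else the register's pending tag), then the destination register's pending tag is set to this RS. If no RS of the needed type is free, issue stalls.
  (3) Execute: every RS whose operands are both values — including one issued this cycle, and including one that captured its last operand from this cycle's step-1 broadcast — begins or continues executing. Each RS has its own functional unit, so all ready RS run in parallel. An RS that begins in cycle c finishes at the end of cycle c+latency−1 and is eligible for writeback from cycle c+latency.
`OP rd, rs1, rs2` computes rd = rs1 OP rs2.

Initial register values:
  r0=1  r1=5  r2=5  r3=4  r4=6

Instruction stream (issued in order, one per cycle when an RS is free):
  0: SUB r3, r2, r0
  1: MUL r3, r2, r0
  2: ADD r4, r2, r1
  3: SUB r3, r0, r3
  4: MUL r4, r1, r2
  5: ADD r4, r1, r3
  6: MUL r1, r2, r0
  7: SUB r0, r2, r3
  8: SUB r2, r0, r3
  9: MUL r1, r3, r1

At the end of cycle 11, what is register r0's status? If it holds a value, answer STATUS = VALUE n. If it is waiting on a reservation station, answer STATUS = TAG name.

STATUS = TAG Add3

  c1: issue SUB r3<-Add1  regs: r0:1,r1:5,r2:5,r3:Add1,r4:6
  c2: issue MUL r3<-Mul1  regs: r0:1,r1:5,r2:5,r3:Mul1,r4:6
  c3: issue ADD r4<-Add2  regs: r0:1,r1:5,r2:5,r3:Mul1,r4:Add2
  c4: CDB Add1=4; issue SUB r3<-Add1  regs: r0:1,r1:5,r2:5,r3:Add1,r4:Add2
  c5: issue MUL r4<-Mul2  regs: r0:1,r1:5,r2:5,r3:Add1,r4:Mul2
  c6: CDB Add2=10; issue ADD r4<-Add2  regs: r0:1,r1:5,r2:5,r3:Add1,r4:Add2
  c7: CDB Mul1=5; issue MUL r1<-Mul1  regs: r0:1,r1:Mul1,r2:5,r3:Add1,r4:Add2
  c8: issue SUB r0<-Add3  regs: r0:Add3,r1:Mul1,r2:5,r3:Add1,r4:Add2
  c9: stall  regs: r0:Add3,r1:Mul1,r2:5,r3:Add1,r4:Add2
  c10: CDB Add1=-4; issue SUB r2<-Add1  regs: r0:Add3,r1:Mul1,r2:Add1,r3:-4,r4:Add2
  c11: CDB Mul2=25; issue MUL r1<-Mul2  regs: r0:Add3,r1:Mul2,r2:Add1,r3:-4,r4:Add2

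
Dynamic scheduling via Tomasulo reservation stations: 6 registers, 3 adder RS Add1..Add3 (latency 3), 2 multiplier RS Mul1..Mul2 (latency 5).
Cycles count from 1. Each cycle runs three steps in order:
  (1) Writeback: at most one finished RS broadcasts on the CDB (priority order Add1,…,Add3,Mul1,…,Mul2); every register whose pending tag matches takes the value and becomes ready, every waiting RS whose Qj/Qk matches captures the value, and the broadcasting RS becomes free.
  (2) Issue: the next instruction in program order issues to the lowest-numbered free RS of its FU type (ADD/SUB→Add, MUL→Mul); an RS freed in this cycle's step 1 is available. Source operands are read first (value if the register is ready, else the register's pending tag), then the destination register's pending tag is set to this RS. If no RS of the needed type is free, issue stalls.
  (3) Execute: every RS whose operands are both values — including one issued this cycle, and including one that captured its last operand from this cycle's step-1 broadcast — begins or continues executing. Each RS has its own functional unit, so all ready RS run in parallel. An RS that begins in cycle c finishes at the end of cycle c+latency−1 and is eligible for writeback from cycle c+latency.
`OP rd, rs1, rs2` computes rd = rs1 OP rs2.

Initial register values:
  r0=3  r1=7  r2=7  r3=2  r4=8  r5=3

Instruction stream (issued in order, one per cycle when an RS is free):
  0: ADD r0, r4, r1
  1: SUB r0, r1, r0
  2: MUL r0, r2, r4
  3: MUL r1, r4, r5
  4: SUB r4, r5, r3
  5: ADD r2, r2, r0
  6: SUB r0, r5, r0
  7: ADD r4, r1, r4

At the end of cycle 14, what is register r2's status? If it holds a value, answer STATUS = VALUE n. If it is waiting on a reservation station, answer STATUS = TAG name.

STATUS = VALUE 63

  c1: issue ADD r0<-Add1  regs: r0:Add1,r1:7,r2:7,r3:2,r4:8,r5:3
  c2: issue SUB r0<-Add2  regs: r0:Add2,r1:7,r2:7,r3:2,r4:8,r5:3
  c3: issue MUL r0<-Mul1  regs: r0:Mul1,r1:7,r2:7,r3:2,r4:8,r5:3
  c4: CDB Add1=15; issue MUL r1<-Mul2  regs: r0:Mul1,r1:Mul2,r2:7,r3:2,r4:8,r5:3
  c5: issue SUB r4<-Add1  regs: r0:Mul1,r1:Mul2,r2:7,r3:2,r4:Add1,r5:3
  c6: issue ADD r2<-Add3  regs: r0:Mul1,r1:Mul2,r2:Add3,r3:2,r4:Add1,r5:3
  c7: CDB Add2=-8; issue SUB r0<-Add2  regs: r0:Add2,r1:Mul2,r2:Add3,r3:2,r4:Add1,r5:3
  c8: CDB Add1=1; issue ADD r4<-Add1  regs: r0:Add2,r1:Mul2,r2:Add3,r3:2,r4:Add1,r5:3
  c9: CDB Mul1=56  regs: r0:Add2,r1:Mul2,r2:Add3,r3:2,r4:Add1,r5:3
  c10: CDB Mul2=24  regs: r0:Add2,r1:24,r2:Add3,r3:2,r4:Add1,r5:3
  c11: -  regs: r0:Add2,r1:24,r2:Add3,r3:2,r4:Add1,r5:3
  c12: CDB Add2=-53  regs: r0:-53,r1:24,r2:Add3,r3:2,r4:Add1,r5:3
  c13: CDB Add1=25  regs: r0:-53,r1:24,r2:Add3,r3:2,r4:25,r5:3
  c14: CDB Add3=63  regs: r0:-53,r1:24,r2:63,r3:2,r4:25,r5:3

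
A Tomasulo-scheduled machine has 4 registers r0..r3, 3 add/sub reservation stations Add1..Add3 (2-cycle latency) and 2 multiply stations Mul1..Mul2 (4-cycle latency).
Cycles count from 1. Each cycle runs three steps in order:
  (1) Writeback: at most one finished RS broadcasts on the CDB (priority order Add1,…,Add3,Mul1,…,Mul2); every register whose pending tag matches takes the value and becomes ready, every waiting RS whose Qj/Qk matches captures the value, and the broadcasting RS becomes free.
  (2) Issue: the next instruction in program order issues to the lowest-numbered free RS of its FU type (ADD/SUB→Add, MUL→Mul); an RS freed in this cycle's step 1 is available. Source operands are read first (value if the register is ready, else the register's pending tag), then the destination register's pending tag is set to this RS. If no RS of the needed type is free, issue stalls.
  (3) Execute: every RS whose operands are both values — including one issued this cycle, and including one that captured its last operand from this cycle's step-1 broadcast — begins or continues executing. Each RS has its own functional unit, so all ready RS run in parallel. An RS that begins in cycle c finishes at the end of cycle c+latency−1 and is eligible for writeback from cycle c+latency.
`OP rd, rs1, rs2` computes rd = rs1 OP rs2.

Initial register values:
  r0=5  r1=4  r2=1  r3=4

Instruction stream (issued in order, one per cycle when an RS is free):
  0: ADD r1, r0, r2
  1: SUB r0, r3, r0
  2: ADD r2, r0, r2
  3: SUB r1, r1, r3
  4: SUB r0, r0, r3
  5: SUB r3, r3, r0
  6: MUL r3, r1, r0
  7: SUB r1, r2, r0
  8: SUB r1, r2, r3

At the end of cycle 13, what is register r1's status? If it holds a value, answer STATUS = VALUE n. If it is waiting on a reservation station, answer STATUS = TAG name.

STATUS = TAG Add3

c1: issue ADD r1<-Add1 | r0:5,r1:Add1,r2:1,r3:4
c2: issue SUB r0<-Add2 | r0:Add2,r1:Add1,r2:1,r3:4
c3: CDB Add1=6; issue ADD r2<-Add1 | r0:Add2,r1:6,r2:Add1,r3:4
c4: CDB Add2=-1; issue SUB r1<-Add2 | r0:-1,r1:Add2,r2:Add1,r3:4
c5: issue SUB r0<-Add3 | r0:Add3,r1:Add2,r2:Add1,r3:4
c6: CDB Add1=0; issue SUB r3<-Add1 | r0:Add3,r1:Add2,r2:0,r3:Add1
c7: CDB Add2=2; issue MUL r3<-Mul1 | r0:Add3,r1:2,r2:0,r3:Mul1
c8: CDB Add3=-5; issue SUB r1<-Add2 | r0:-5,r1:Add2,r2:0,r3:Mul1
c9: issue SUB r1<-Add3 | r0:-5,r1:Add3,r2:0,r3:Mul1
c10: CDB Add1=9 | r0:-5,r1:Add3,r2:0,r3:Mul1
c11: CDB Add2=5 | r0:-5,r1:Add3,r2:0,r3:Mul1
c12: CDB Mul1=-10 | r0:-5,r1:Add3,r2:0,r3:-10
c13: - | r0:-5,r1:Add3,r2:0,r3:-10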